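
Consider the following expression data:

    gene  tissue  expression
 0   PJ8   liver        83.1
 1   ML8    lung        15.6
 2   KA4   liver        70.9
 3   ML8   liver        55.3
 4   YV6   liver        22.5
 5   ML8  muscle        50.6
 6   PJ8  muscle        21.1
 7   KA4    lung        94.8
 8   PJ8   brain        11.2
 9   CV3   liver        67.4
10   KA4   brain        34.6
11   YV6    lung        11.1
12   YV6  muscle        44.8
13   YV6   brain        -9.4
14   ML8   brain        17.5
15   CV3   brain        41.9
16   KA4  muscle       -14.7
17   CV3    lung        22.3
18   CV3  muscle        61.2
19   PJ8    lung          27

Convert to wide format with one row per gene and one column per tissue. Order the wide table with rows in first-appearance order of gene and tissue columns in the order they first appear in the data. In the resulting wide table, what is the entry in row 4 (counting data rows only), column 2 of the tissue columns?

11.1

With rows in first-appearance order of gene, row 4 is gene=YV6. tissue columns in first-appearance order: liver, lung, muscle, brain; column 2 is lung.
Long rows with gene=YV6, tissue=lung: expression = 11.1.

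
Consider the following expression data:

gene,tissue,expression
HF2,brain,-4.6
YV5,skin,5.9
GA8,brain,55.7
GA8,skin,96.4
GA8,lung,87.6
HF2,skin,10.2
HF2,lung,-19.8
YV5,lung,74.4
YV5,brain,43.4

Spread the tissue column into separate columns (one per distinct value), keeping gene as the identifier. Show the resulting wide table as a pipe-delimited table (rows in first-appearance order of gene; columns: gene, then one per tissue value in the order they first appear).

Columns: gene plus the 3 distinct tissue values (brain, skin, lung).
For example, row HF2 column brain takes expression=-4.6 from the long row (HF2, brain).

| gene | brain | skin | lung |
| HF2 | -4.6 | 10.2 | -19.8 |
| YV5 | 43.4 | 5.9 | 74.4 |
| GA8 | 55.7 | 96.4 | 87.6 |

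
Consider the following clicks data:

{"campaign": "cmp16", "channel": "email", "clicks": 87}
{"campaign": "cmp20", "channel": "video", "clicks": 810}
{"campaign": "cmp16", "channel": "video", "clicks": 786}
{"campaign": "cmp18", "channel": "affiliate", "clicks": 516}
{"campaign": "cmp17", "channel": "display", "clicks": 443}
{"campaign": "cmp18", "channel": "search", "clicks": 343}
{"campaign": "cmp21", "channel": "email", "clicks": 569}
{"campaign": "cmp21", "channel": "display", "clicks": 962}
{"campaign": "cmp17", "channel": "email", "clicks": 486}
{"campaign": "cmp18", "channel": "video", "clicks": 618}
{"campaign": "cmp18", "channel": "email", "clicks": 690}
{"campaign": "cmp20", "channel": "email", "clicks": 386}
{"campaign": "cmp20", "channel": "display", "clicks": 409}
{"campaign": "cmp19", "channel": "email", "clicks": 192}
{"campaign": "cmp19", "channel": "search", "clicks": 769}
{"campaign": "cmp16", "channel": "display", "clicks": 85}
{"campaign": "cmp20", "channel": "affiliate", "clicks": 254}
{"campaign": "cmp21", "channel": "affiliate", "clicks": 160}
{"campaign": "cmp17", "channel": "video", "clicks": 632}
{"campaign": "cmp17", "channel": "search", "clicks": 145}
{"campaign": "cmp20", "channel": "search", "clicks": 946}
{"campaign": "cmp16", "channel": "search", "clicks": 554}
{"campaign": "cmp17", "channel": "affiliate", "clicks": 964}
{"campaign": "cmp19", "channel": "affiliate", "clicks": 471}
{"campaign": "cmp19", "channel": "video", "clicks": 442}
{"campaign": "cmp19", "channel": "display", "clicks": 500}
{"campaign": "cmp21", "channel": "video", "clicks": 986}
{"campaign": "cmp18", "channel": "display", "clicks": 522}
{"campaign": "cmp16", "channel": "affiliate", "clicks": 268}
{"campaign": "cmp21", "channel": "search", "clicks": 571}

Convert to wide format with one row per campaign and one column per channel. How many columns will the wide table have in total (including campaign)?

6

1 column for campaign plus 5 distinct channel values → 6 columns.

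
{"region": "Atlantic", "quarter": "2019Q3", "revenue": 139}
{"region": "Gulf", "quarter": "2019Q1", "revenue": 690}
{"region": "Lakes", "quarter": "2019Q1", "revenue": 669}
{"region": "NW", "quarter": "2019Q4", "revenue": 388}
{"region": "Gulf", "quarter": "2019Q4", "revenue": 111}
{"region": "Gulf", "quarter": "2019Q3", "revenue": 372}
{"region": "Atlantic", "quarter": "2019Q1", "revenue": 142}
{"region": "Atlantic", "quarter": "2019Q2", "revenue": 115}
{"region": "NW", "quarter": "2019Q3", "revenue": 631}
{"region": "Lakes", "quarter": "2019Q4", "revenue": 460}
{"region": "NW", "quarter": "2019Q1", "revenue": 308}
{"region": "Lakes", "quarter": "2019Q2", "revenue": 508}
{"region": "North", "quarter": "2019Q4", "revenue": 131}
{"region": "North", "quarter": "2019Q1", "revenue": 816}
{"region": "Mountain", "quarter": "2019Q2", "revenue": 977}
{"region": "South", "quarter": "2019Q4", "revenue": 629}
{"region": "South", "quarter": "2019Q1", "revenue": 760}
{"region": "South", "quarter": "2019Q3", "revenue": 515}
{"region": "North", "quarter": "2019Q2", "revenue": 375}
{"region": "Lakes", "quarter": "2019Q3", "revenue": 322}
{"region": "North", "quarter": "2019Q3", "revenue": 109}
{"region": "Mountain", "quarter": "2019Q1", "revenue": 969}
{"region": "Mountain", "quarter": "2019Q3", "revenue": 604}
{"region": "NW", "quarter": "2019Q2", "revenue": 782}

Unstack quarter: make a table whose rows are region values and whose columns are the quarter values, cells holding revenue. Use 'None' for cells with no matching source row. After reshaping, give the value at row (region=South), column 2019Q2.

No long-format row has region=South and quarter=2019Q2, so the cell is None.

None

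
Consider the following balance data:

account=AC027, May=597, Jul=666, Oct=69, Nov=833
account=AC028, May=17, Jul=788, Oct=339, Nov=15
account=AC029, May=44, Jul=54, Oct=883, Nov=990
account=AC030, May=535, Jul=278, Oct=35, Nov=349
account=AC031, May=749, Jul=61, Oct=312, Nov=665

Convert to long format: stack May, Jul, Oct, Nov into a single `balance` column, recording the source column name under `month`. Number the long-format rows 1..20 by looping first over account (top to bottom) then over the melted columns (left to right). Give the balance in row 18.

20 rows total (5 × 4). Row 18: index ⌊(18-1)/4⌋ = 4 into account → AC031; (18-1) mod 4 = 1 into the melted columns → Jul.
So row 18 is (AC031, Jul, 61); balance = 61.

61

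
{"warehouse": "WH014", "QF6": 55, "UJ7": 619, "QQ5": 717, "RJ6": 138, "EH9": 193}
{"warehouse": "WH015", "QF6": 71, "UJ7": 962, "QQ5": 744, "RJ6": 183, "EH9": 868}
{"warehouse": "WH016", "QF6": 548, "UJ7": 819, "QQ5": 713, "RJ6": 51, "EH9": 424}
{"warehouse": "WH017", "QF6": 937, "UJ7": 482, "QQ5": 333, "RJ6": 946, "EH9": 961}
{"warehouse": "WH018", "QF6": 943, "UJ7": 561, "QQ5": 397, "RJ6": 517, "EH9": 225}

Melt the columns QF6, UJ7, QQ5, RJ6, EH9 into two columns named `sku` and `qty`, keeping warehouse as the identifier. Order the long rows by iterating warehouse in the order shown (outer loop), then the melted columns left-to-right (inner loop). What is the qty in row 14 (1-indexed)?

51

25 rows total (5 × 5). Row 14: index ⌊(14-1)/5⌋ = 2 into warehouse → WH016; (14-1) mod 5 = 3 into the melted columns → RJ6.
So row 14 is (WH016, RJ6, 51); qty = 51.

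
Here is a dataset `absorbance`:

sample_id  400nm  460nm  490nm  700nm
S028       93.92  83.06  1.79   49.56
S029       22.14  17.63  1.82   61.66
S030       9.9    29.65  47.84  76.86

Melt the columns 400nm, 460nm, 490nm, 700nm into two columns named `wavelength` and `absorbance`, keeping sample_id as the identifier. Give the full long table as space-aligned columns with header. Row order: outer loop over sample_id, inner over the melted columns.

Each (sample_id, column) pair becomes one row: 3 × 4 = 12 rows.
For example, (S028, 400nm) → absorbance=93.92.

sample_id  wavelength  absorbance
S028       400nm       93.92     
S028       460nm       83.06     
S028       490nm       1.79      
S028       700nm       49.56     
S029       400nm       22.14     
S029       460nm       17.63     
S029       490nm       1.82      
S029       700nm       61.66     
S030       400nm       9.9       
S030       460nm       29.65     
S030       490nm       47.84     
S030       700nm       76.86     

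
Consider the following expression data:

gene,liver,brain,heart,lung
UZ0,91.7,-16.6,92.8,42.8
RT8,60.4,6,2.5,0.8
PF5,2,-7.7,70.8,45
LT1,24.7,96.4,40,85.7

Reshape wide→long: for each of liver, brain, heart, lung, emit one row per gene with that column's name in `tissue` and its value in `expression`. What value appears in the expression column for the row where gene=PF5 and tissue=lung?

45

Unpivoting turns each (gene, wide-column) pair into one long row.
The wide cell at row PF5, column lung holds 45, so the long row (PF5, lung) has expression=45.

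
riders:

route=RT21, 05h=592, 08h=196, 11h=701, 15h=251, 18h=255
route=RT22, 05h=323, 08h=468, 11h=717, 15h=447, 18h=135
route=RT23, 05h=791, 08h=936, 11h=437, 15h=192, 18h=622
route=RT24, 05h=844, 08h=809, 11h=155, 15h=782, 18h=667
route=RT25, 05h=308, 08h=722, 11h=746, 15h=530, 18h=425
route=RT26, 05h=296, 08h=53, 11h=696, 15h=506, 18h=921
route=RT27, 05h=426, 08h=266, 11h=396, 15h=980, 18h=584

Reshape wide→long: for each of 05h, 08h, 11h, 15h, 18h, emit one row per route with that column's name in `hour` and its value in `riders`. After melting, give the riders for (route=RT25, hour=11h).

746

Unpivoting turns each (route, wide-column) pair into one long row.
The wide cell at row RT25, column 11h holds 746, so the long row (RT25, 11h) has riders=746.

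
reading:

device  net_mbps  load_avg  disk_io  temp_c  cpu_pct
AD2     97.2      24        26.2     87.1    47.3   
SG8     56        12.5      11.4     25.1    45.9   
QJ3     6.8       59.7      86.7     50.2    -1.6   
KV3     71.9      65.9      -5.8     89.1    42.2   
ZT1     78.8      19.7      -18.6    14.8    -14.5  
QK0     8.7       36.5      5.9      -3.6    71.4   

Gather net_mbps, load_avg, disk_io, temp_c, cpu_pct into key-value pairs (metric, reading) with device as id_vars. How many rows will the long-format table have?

6 device values × 5 melted columns = 30 rows.

30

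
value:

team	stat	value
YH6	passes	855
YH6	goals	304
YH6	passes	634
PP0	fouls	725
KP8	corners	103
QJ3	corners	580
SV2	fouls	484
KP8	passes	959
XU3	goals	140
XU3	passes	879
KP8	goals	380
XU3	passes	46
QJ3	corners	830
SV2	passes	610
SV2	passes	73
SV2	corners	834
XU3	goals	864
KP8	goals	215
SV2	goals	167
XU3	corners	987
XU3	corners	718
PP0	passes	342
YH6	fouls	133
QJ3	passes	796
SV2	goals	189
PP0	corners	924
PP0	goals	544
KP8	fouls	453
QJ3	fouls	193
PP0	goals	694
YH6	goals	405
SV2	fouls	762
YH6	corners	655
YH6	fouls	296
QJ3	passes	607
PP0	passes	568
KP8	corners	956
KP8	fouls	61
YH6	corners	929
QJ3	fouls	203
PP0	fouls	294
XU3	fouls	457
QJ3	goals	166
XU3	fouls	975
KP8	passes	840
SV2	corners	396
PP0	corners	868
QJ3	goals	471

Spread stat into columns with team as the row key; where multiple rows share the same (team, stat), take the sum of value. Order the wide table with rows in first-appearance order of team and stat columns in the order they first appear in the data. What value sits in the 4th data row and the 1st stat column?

With rows in first-appearance order of team, row 4 is team=QJ3. stat columns in first-appearance order: passes, goals, fouls, corners; column 1 is passes.
Long rows with team=QJ3, stat=passes: 796 + 607 = 1403.

1403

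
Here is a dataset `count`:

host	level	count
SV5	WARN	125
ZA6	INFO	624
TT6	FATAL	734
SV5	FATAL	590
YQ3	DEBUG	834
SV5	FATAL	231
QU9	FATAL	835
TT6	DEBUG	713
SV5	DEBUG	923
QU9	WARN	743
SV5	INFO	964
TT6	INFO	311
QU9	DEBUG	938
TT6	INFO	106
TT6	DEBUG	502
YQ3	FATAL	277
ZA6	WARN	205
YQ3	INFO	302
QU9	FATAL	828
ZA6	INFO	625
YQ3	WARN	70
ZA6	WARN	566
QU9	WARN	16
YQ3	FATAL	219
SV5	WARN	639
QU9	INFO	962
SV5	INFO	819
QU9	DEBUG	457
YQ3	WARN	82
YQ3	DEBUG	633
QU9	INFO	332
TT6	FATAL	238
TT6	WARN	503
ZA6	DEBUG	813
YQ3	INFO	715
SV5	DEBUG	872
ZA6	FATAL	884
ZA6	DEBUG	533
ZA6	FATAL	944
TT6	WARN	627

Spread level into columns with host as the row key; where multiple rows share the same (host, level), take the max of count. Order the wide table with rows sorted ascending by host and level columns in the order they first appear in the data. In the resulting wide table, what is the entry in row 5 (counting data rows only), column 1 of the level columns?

566

With rows sorted ascending by host, row 5 is host=ZA6. level columns in first-appearance order: WARN, INFO, FATAL, DEBUG; column 1 is WARN.
Long rows with host=ZA6, level=WARN: max(205, 566) = 566.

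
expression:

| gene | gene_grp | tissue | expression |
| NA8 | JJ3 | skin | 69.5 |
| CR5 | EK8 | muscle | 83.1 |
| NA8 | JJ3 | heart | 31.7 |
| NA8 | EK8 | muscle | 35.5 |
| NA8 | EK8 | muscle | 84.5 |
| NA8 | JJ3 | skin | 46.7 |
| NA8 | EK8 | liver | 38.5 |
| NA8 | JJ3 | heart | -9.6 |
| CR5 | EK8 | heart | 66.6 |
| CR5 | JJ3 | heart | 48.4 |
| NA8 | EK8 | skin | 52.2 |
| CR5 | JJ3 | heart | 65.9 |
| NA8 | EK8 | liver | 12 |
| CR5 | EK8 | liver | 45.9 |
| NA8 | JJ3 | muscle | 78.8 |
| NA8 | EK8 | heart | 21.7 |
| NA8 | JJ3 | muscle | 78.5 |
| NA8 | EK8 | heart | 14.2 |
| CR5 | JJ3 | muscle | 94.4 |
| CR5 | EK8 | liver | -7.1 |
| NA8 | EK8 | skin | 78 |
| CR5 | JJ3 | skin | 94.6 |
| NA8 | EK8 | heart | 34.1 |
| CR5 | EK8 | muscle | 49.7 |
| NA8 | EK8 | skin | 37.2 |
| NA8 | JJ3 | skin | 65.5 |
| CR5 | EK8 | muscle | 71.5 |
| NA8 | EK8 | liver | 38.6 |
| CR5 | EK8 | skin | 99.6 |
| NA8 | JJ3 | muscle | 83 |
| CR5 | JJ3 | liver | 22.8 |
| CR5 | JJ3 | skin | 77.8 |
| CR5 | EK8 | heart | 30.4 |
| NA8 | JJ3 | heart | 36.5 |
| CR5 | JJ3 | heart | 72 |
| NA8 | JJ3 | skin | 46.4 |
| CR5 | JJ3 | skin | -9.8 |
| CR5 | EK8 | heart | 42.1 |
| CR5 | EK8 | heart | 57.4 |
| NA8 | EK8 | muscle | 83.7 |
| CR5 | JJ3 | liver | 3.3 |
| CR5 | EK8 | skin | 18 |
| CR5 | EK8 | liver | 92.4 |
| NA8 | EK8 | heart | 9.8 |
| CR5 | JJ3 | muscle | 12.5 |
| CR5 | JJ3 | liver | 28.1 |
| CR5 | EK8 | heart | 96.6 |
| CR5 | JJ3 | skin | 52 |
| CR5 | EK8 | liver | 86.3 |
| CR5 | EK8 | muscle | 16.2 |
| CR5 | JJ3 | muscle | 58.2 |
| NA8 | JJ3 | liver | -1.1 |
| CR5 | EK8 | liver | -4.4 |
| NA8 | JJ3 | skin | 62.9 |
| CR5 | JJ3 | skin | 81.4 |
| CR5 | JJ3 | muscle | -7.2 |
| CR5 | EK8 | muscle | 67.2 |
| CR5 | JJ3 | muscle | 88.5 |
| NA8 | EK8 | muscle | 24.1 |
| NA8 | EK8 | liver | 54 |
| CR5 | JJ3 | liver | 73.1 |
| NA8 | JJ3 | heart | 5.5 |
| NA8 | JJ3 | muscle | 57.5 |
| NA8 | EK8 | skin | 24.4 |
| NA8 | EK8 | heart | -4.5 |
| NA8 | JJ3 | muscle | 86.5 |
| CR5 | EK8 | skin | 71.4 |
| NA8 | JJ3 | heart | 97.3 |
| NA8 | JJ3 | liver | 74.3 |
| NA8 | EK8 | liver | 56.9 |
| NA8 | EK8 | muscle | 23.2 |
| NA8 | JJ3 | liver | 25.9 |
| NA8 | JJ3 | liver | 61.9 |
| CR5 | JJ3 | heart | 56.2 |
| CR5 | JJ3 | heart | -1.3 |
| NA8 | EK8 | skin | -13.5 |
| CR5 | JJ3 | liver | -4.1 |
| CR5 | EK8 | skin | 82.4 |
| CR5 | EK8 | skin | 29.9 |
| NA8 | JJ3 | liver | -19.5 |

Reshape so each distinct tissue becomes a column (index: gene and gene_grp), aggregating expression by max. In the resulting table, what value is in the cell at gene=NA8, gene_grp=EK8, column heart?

34.1

Rows with gene=NA8, gene_grp=EK8 and tissue=heart: expression values are 21.7, 14.2, 34.1, 9.8, -4.5.
max(21.7, 14.2, 34.1, 9.8, -4.5) = 34.1.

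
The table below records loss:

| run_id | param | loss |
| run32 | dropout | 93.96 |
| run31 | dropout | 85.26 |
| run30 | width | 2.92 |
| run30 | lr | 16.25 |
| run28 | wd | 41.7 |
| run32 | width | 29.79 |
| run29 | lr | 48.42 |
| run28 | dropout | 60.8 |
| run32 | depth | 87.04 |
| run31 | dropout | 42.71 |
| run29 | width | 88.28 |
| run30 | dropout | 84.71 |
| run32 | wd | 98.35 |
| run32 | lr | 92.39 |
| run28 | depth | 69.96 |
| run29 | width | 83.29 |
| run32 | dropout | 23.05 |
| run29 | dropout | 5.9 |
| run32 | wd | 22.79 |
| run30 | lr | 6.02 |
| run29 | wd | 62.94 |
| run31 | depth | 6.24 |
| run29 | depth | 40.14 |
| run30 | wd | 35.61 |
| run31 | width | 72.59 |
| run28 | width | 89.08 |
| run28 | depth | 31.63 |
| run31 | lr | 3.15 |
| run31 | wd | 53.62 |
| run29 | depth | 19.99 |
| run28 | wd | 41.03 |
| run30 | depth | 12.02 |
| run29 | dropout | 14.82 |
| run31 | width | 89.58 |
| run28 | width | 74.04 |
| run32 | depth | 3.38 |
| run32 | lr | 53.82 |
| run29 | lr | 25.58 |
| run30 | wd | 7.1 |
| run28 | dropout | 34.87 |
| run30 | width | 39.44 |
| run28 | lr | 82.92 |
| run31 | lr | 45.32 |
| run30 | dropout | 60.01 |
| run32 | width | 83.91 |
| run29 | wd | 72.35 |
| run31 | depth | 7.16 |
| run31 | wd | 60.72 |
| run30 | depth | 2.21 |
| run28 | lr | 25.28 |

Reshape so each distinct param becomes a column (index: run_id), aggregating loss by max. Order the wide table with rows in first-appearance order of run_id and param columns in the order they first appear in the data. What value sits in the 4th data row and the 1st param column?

60.8

With rows in first-appearance order of run_id, row 4 is run_id=run28. param columns in first-appearance order: dropout, width, lr, wd, depth; column 1 is dropout.
Long rows with run_id=run28, param=dropout: max(60.8, 34.87) = 60.8.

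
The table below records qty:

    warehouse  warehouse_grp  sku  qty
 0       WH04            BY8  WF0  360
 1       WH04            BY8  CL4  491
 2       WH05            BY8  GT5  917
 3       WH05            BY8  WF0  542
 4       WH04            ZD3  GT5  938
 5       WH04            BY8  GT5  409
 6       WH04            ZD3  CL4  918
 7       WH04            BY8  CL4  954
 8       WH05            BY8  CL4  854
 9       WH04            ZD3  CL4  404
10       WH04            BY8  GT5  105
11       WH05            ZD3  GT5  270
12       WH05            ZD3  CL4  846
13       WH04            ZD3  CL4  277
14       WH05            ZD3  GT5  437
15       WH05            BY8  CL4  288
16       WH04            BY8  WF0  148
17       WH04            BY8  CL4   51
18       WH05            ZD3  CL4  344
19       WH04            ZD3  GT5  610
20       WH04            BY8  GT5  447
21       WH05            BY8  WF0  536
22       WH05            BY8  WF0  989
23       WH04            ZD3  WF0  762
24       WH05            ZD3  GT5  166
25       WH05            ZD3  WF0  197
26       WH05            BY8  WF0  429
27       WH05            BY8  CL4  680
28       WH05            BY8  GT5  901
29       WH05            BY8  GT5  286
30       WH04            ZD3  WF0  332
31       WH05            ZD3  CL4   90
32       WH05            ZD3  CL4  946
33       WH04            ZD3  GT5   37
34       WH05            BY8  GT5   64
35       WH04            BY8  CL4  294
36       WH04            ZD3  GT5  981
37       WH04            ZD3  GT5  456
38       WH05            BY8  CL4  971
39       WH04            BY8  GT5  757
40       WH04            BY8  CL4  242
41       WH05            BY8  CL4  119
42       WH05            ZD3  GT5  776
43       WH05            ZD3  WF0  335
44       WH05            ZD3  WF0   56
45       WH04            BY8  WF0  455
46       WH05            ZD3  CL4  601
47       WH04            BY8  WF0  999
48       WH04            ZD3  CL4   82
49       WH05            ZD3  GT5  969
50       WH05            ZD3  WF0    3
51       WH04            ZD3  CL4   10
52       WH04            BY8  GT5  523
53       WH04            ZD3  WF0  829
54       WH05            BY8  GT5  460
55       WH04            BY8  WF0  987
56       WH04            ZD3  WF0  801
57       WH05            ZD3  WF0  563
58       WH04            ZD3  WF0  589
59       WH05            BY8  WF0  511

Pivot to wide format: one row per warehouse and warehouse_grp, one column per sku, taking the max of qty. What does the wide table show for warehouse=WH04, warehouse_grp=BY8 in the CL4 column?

Rows with warehouse=WH04, warehouse_grp=BY8 and sku=CL4: qty values are 491, 954, 51, 294, 242.
max(491, 954, 51, 294, 242) = 954.

954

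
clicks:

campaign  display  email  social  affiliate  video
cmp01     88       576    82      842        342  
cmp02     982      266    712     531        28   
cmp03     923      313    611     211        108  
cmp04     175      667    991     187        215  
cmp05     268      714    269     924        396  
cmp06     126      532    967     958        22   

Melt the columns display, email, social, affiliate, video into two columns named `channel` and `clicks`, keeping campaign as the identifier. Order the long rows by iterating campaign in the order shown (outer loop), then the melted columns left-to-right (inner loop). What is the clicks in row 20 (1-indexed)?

30 rows total (6 × 5). Row 20: index ⌊(20-1)/5⌋ = 3 into campaign → cmp04; (20-1) mod 5 = 4 into the melted columns → video.
So row 20 is (cmp04, video, 215); clicks = 215.

215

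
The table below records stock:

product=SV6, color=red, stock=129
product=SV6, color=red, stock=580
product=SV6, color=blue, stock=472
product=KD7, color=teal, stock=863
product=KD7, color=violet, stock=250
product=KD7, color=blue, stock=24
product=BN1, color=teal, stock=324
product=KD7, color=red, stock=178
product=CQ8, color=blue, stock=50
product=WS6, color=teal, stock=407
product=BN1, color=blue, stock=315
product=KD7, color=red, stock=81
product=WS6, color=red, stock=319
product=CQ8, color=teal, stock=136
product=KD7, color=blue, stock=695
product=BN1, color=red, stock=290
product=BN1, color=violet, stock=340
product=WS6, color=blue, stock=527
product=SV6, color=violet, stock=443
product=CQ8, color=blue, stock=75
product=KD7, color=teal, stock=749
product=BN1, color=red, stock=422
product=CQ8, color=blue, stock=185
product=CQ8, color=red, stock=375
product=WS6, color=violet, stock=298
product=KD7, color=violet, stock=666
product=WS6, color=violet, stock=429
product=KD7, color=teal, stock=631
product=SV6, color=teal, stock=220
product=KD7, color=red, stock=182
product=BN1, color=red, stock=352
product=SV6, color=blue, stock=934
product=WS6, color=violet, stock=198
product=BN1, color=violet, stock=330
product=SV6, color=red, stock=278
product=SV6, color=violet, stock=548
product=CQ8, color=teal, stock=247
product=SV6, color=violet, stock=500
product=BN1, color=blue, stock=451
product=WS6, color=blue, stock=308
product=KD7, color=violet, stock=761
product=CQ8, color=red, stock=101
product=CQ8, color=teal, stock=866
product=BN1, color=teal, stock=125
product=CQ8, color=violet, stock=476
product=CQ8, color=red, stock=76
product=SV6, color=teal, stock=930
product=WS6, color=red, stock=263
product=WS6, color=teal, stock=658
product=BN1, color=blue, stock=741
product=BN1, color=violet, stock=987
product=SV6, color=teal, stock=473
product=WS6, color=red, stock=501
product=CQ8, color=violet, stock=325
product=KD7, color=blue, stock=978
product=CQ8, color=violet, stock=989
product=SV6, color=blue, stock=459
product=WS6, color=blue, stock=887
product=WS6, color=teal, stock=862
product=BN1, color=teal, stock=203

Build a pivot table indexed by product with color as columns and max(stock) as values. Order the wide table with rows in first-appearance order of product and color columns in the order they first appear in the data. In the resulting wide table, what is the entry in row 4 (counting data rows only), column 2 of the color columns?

With rows in first-appearance order of product, row 4 is product=CQ8. color columns in first-appearance order: red, blue, teal, violet; column 2 is blue.
Long rows with product=CQ8, color=blue: max(50, 75, 185) = 185.

185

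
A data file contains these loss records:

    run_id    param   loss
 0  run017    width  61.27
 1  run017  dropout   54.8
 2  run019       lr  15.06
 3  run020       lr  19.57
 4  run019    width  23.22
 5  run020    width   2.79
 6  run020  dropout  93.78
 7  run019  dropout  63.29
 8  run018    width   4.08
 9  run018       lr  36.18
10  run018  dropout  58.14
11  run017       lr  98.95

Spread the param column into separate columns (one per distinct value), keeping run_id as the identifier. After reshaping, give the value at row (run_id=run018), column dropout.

Wide layout: rows indexed by run_id, columns are the 3 distinct param values (width, dropout, lr).
Cell (run_id=run018, param=dropout) draws from the long row where run_id=run018 and param=dropout, which has loss=58.14.

58.14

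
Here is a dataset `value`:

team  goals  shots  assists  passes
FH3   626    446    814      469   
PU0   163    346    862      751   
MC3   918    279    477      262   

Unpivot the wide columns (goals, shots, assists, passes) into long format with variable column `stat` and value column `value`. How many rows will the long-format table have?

12

3 team values × 4 melted columns = 12 rows.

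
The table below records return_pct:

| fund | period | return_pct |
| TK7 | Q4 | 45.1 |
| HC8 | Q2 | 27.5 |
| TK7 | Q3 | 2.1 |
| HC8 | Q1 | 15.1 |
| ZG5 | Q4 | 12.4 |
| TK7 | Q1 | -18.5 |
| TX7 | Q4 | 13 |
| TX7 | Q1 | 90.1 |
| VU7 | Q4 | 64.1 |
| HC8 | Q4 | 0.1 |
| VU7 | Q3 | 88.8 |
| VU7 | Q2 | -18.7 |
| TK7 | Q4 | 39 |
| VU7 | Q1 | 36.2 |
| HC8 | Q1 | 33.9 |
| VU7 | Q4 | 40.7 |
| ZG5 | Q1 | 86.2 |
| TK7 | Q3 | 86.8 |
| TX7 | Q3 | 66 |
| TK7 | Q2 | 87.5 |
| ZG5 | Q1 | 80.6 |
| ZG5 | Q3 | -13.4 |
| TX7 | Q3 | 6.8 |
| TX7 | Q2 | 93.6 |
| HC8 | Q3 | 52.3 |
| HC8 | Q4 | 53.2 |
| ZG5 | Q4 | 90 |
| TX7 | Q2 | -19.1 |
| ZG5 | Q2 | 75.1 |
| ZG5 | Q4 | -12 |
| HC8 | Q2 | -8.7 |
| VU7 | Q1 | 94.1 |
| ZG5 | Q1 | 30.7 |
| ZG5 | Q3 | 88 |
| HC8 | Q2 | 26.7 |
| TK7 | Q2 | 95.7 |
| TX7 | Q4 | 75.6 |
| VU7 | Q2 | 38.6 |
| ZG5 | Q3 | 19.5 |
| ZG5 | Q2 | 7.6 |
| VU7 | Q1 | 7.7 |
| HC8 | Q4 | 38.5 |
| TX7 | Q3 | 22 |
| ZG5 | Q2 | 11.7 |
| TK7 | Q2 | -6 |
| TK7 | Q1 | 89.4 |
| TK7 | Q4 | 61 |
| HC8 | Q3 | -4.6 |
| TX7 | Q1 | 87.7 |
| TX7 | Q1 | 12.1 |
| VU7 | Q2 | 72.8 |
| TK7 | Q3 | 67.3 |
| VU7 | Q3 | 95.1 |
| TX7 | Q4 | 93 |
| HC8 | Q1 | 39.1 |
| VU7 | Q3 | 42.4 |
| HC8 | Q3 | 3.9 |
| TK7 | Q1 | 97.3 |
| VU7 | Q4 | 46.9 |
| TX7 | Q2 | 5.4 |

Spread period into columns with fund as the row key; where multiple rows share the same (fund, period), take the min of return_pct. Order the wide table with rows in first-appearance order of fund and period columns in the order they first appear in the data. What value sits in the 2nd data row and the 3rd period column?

-4.6

With rows in first-appearance order of fund, row 2 is fund=HC8. period columns in first-appearance order: Q4, Q2, Q3, Q1; column 3 is Q3.
Long rows with fund=HC8, period=Q3: min(52.3, -4.6, 3.9) = -4.6.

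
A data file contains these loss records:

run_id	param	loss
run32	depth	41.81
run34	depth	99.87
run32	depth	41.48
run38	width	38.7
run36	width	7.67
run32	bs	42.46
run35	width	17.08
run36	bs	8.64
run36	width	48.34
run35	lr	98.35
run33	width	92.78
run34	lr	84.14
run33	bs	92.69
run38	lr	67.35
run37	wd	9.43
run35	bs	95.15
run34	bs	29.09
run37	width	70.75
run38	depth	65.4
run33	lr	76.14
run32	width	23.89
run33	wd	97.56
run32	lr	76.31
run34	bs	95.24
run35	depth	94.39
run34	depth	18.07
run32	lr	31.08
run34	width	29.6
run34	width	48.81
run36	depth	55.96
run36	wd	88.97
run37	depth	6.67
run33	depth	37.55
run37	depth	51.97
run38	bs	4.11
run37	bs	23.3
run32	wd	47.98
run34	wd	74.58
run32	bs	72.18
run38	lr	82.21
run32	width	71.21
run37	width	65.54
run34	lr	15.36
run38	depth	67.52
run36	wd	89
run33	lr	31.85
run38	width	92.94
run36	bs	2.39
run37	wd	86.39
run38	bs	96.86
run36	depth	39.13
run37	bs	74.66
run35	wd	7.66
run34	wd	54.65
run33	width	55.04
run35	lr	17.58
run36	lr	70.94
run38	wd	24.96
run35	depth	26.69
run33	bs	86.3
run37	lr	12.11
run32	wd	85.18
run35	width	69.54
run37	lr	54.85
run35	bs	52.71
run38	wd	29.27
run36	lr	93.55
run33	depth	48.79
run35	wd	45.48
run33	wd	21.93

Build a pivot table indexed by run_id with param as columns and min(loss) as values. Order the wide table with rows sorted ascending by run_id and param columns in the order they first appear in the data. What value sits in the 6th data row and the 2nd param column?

With rows sorted ascending by run_id, row 6 is run_id=run37. param columns in first-appearance order: depth, width, bs, lr, wd; column 2 is width.
Long rows with run_id=run37, param=width: min(70.75, 65.54) = 65.54.

65.54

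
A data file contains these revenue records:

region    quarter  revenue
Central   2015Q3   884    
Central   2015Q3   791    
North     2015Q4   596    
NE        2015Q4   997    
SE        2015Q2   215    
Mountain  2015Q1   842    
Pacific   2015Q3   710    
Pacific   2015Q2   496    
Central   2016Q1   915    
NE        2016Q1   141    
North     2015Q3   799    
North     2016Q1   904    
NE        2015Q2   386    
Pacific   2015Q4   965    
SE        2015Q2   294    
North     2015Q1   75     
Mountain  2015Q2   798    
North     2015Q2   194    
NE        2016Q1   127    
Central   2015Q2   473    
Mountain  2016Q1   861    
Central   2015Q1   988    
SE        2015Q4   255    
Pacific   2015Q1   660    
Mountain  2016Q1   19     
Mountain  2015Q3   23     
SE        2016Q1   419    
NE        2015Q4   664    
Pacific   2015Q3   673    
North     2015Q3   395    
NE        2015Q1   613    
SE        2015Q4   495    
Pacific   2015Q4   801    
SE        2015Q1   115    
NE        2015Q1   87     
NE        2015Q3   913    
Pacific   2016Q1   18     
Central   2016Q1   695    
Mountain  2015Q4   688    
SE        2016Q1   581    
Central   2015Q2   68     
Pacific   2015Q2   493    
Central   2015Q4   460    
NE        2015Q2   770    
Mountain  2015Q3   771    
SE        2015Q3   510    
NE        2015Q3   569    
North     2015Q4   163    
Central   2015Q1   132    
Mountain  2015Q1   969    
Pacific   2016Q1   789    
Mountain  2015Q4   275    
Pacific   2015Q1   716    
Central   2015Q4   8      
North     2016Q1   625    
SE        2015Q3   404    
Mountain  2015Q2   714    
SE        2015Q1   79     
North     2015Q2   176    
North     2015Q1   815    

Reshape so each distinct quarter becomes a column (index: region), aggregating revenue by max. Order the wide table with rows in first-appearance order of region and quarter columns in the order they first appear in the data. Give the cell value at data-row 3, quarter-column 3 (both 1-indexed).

770

With rows in first-appearance order of region, row 3 is region=NE. quarter columns in first-appearance order: 2015Q3, 2015Q4, 2015Q2, 2015Q1, 2016Q1; column 3 is 2015Q2.
Long rows with region=NE, quarter=2015Q2: max(386, 770) = 770.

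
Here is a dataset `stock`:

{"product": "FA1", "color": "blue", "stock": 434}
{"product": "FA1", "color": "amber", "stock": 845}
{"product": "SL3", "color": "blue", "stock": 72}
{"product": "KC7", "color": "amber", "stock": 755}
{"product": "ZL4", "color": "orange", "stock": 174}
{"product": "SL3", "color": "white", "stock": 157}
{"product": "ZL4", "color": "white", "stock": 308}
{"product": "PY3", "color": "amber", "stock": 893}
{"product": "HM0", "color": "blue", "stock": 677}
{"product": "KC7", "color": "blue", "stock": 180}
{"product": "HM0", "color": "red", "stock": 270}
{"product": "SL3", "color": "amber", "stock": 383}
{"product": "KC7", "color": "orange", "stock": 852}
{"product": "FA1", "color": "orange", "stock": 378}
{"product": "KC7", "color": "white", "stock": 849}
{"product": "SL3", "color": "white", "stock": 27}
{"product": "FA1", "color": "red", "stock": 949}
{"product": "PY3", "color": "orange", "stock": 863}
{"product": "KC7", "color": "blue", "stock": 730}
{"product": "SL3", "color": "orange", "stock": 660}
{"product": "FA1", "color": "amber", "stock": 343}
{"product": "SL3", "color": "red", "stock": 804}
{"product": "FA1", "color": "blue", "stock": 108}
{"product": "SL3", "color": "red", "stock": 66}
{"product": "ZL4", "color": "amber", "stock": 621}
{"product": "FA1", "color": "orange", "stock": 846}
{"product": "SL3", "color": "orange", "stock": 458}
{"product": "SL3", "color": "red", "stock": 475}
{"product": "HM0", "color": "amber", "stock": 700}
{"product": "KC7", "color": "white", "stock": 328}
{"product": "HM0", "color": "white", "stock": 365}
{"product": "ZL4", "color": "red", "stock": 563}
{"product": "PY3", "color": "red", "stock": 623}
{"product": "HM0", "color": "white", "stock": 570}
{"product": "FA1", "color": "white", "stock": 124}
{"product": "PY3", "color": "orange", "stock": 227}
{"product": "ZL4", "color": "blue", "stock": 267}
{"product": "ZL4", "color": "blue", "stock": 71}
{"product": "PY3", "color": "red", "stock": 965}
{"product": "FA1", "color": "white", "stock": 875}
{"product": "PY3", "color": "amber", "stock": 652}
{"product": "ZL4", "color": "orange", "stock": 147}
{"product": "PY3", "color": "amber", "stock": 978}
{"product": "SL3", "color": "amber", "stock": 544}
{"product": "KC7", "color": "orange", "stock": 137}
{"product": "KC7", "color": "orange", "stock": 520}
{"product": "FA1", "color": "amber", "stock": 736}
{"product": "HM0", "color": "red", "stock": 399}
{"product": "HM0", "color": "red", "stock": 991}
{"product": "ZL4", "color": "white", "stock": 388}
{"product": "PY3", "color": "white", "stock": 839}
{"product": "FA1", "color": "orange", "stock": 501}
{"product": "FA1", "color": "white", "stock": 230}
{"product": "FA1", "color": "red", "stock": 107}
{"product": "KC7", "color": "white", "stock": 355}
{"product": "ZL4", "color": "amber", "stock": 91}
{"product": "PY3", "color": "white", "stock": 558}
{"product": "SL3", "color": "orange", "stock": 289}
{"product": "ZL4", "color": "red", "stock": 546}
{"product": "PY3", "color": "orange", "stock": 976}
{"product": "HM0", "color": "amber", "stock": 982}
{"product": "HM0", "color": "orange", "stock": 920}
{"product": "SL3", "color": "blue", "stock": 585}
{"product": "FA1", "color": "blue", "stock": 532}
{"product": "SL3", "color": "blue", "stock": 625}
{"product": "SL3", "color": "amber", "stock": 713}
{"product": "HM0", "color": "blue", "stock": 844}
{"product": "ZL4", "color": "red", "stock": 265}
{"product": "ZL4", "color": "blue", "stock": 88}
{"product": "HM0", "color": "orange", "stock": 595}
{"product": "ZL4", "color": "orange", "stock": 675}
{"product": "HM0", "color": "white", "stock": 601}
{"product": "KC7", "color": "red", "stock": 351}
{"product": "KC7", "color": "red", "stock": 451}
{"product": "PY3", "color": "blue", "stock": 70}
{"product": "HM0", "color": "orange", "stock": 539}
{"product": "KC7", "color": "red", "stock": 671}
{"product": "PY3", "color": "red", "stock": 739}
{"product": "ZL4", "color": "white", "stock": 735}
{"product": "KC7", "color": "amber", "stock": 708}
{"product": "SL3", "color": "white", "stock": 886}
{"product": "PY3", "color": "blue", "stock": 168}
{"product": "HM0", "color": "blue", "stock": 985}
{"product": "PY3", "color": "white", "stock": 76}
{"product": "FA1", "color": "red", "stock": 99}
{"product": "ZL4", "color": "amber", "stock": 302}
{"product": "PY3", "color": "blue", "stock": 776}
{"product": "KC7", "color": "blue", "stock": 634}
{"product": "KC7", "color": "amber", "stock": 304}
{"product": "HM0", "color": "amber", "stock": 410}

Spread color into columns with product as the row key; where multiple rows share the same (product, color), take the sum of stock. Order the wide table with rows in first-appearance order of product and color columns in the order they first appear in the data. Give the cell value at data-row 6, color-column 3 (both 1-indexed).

2054

With rows in first-appearance order of product, row 6 is product=HM0. color columns in first-appearance order: blue, amber, orange, white, red; column 3 is orange.
Long rows with product=HM0, color=orange: 920 + 595 + 539 = 2054.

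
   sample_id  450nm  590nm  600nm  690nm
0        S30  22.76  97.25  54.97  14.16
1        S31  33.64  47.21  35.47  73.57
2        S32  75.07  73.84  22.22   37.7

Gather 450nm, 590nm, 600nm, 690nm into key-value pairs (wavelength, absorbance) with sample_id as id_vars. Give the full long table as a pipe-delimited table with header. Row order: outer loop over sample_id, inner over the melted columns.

| sample_id | wavelength | absorbance |
| S30 | 450nm | 22.76 |
| S30 | 590nm | 97.25 |
| S30 | 600nm | 54.97 |
| S30 | 690nm | 14.16 |
| S31 | 450nm | 33.64 |
| S31 | 590nm | 47.21 |
| S31 | 600nm | 35.47 |
| S31 | 690nm | 73.57 |
| S32 | 450nm | 75.07 |
| S32 | 590nm | 73.84 |
| S32 | 600nm | 22.22 |
| S32 | 690nm | 37.7 |

Each (sample_id, column) pair becomes one row: 3 × 4 = 12 rows.
For example, (S30, 450nm) → absorbance=22.76.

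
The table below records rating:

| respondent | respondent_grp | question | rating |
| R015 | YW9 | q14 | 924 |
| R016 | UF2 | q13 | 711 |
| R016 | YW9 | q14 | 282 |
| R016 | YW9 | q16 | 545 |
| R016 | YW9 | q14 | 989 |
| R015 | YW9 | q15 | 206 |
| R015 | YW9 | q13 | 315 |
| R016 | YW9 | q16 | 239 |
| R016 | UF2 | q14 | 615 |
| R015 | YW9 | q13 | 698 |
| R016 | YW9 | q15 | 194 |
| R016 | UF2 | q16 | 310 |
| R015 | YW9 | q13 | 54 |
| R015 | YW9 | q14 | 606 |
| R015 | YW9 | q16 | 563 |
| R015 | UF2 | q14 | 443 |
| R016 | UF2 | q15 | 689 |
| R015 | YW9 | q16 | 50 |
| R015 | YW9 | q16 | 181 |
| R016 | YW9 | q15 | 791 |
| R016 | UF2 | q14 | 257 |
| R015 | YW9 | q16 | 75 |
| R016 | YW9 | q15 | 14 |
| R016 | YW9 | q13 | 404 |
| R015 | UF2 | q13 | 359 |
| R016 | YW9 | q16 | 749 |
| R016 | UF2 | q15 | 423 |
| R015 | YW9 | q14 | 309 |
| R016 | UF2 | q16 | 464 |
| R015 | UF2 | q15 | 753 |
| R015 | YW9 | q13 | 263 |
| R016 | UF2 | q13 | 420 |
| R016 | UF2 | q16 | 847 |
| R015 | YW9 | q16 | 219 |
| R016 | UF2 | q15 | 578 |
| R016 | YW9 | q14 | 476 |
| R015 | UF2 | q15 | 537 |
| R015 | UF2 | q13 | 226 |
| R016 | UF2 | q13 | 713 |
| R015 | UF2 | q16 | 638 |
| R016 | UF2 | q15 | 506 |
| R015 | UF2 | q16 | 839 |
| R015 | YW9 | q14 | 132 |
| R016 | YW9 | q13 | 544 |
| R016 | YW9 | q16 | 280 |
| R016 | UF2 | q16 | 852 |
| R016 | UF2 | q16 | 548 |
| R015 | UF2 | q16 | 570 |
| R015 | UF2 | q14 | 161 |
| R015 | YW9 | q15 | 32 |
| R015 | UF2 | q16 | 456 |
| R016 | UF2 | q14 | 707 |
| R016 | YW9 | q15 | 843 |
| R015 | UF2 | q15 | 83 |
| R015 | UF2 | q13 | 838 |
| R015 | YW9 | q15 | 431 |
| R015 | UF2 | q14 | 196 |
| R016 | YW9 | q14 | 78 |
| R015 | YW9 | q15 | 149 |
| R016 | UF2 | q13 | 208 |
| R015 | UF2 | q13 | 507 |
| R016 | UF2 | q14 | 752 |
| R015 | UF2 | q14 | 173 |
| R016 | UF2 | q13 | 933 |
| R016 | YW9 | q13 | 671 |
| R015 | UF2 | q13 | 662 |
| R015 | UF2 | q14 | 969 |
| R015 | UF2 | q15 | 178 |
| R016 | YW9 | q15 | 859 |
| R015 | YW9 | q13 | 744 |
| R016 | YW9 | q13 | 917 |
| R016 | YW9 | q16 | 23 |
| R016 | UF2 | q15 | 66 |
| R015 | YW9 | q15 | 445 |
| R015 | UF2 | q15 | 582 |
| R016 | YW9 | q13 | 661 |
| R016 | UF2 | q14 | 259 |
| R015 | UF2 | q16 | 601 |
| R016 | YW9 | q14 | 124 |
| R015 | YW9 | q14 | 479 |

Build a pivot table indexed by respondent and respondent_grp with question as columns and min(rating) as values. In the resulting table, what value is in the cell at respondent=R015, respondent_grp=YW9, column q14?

132

Rows with respondent=R015, respondent_grp=YW9 and question=q14: rating values are 924, 606, 309, 132, 479.
min(924, 606, 309, 132, 479) = 132.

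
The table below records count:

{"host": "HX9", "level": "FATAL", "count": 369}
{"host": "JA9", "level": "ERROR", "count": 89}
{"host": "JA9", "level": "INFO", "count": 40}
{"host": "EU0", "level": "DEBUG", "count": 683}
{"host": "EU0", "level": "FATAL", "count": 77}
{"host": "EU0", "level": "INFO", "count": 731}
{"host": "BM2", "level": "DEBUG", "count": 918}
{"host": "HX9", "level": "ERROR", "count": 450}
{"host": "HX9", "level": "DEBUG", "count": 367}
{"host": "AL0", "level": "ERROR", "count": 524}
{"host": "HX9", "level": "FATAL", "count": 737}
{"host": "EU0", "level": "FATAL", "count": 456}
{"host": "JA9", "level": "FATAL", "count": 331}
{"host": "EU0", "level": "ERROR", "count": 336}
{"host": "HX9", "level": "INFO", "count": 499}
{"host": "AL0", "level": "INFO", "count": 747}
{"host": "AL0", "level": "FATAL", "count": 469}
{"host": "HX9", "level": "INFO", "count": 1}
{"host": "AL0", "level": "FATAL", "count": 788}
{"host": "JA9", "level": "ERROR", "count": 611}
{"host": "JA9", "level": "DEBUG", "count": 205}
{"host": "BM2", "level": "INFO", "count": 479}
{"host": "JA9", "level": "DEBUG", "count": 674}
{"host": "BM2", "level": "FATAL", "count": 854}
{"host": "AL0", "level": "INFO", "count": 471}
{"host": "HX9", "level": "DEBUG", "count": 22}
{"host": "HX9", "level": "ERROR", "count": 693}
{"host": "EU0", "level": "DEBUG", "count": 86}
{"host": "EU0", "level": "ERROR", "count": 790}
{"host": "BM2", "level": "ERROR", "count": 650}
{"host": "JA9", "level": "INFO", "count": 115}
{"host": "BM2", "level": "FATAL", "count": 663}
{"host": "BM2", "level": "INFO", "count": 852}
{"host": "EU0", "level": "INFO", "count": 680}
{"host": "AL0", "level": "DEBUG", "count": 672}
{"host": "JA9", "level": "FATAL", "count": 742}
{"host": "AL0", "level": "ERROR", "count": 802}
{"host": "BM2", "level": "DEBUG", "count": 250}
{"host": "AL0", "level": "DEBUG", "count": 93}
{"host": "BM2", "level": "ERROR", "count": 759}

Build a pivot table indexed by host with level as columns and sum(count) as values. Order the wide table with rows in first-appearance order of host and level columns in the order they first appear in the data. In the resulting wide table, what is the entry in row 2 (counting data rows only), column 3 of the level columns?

With rows in first-appearance order of host, row 2 is host=JA9. level columns in first-appearance order: FATAL, ERROR, INFO, DEBUG; column 3 is INFO.
Long rows with host=JA9, level=INFO: 40 + 115 = 155.

155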